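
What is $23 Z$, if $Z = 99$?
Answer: $2277$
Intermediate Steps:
$23 Z = 23 \cdot 99 = 2277$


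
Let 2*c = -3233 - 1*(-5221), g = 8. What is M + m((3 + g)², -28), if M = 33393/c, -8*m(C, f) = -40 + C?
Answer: 93315/3976 ≈ 23.470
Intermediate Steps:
c = 994 (c = (-3233 - 1*(-5221))/2 = (-3233 + 5221)/2 = (½)*1988 = 994)
m(C, f) = 5 - C/8 (m(C, f) = -(-40 + C)/8 = 5 - C/8)
M = 33393/994 ≈ 33.595
M + m((3 + g)², -28) = 33393/994 + (5 - (3 + 8)²/8) = 33393/994 + (5 - ⅛*11²) = 33393/994 + (5 - ⅛*121) = 33393/994 + (5 - 121/8) = 33393/994 - 81/8 = 93315/3976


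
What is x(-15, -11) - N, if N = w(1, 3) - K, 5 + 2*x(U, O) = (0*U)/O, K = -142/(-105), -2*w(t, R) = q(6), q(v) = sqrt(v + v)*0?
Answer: -241/210 ≈ -1.1476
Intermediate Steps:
q(v) = 0 (q(v) = sqrt(2*v)*0 = (sqrt(2)*sqrt(v))*0 = 0)
w(t, R) = 0 (w(t, R) = -1/2*0 = 0)
K = 142/105 (K = -142*(-1/105) = 142/105 ≈ 1.3524)
x(U, O) = -5/2 (x(U, O) = -5/2 + ((0*U)/O)/2 = -5/2 + (0/O)/2 = -5/2 + (1/2)*0 = -5/2 + 0 = -5/2)
N = -142/105 (N = 0 - 1*142/105 = 0 - 142/105 = -142/105 ≈ -1.3524)
x(-15, -11) - N = -5/2 - 1*(-142/105) = -5/2 + 142/105 = -241/210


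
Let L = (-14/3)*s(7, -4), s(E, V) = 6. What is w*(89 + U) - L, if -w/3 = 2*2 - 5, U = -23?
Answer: 226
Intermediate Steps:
w = 3 (w = -3*(2*2 - 5) = -3*(4 - 5) = -3*(-1) = 3)
L = -28 (L = (-14/3)*6 = ((⅓)*(-14))*6 = -14/3*6 = -28)
w*(89 + U) - L = 3*(89 - 23) - 1*(-28) = 3*66 + 28 = 198 + 28 = 226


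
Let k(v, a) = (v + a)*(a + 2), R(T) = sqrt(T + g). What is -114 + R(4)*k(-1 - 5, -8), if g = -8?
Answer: -114 + 168*I ≈ -114.0 + 168.0*I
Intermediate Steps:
R(T) = sqrt(-8 + T) (R(T) = sqrt(T - 8) = sqrt(-8 + T))
k(v, a) = (2 + a)*(a + v) (k(v, a) = (a + v)*(2 + a) = (2 + a)*(a + v))
-114 + R(4)*k(-1 - 5, -8) = -114 + sqrt(-8 + 4)*((-8)**2 + 2*(-8) + 2*(-1 - 5) - 8*(-1 - 5)) = -114 + sqrt(-4)*(64 - 16 + 2*(-6) - 8*(-6)) = -114 + (2*I)*(64 - 16 - 12 + 48) = -114 + (2*I)*84 = -114 + 168*I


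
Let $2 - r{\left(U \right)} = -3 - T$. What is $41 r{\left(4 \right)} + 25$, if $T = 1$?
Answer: $271$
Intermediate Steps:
$r{\left(U \right)} = 6$ ($r{\left(U \right)} = 2 - \left(-3 - 1\right) = 2 - -4 = 2 + 4 = 6$)
$41 r{\left(4 \right)} + 25 = 41 \cdot 6 + 25 = 246 + 25 = 271$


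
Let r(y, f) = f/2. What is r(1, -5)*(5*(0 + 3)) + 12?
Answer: -51/2 ≈ -25.500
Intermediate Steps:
r(y, f) = f/2 (r(y, f) = f*(1/2) = f/2)
r(1, -5)*(5*(0 + 3)) + 12 = ((1/2)*(-5))*(5*(0 + 3)) + 12 = -25*3/2 + 12 = -5/2*15 + 12 = -75/2 + 12 = -51/2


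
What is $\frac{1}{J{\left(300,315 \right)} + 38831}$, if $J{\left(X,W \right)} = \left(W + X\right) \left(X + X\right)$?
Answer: $\frac{1}{407831} \approx 2.452 \cdot 10^{-6}$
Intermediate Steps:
$J{\left(X,W \right)} = 2 X \left(W + X\right)$ ($J{\left(X,W \right)} = \left(W + X\right) 2 X = 2 X \left(W + X\right)$)
$\frac{1}{J{\left(300,315 \right)} + 38831} = \frac{1}{2 \cdot 300 \left(315 + 300\right) + 38831} = \frac{1}{2 \cdot 300 \cdot 615 + 38831} = \frac{1}{369000 + 38831} = \frac{1}{407831}$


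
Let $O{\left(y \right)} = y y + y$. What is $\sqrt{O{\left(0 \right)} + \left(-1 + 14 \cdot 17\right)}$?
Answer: $\sqrt{237} \approx 15.395$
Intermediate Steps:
$O{\left(y \right)} = y + y^{2}$ ($O{\left(y \right)} = y^{2} + y = y + y^{2}$)
$\sqrt{O{\left(0 \right)} + \left(-1 + 14 \cdot 17\right)} = \sqrt{0 \left(1 + 0\right) + \left(-1 + 14 \cdot 17\right)} = \sqrt{0 \cdot 1 + \left(-1 + 238\right)} = \sqrt{0 + 237} = \sqrt{237}$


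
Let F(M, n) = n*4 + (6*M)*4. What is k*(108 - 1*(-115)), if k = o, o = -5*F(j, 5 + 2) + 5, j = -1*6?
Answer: 130455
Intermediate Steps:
j = -6
F(M, n) = 4*n + 24*M
o = 585 (o = -5*(4*(5 + 2) + 24*(-6)) + 5 = -5*(4*7 - 144) + 5 = -5*(28 - 144) + 5 = -5*(-116) + 5 = 580 + 5 = 585)
k = 585
k*(108 - 1*(-115)) = 585*(108 - 1*(-115)) = 585*(108 + 115) = 585*223 = 130455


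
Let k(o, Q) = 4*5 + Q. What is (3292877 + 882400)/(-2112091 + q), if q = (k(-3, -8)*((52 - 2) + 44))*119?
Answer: -4175277/1977859 ≈ -2.1110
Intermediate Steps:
k(o, Q) = 20 + Q
q = 134232 (q = ((20 - 8)*((52 - 2) + 44))*119 = (12*(50 + 44))*119 = (12*94)*119 = 1128*119 = 134232)
(3292877 + 882400)/(-2112091 + q) = (3292877 + 882400)/(-2112091 + 134232) = 4175277/(-1977859) = 4175277*(-1/1977859) = -4175277/1977859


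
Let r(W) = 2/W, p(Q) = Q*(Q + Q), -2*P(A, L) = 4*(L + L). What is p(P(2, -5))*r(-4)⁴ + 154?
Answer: 204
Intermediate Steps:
P(A, L) = -4*L (P(A, L) = -2*(L + L) = -2*2*L = -4*L)
p(Q) = 2*Q² (p(Q) = Q*(2*Q) = 2*Q²)
p(P(2, -5))*r(-4)⁴ + 154 = (2*(-4*(-5))²)*(2/(-4))⁴ + 154 = (2*20²)*(2*(-¼))⁴ + 154 = (2*400)*(-½)⁴ + 154 = 800*(1/16) + 154 = 50 + 154 = 204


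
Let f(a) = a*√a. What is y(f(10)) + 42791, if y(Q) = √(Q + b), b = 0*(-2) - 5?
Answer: 42791 + √(-5 + 10*√10) ≈ 42796.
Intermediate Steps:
b = -5 (b = 0 - 5 = -5)
f(a) = a^(3/2)
y(Q) = √(-5 + Q) (y(Q) = √(Q - 5) = √(-5 + Q))
y(f(10)) + 42791 = √(-5 + 10^(3/2)) + 42791 = √(-5 + 10*√10) + 42791 = 42791 + √(-5 + 10*√10)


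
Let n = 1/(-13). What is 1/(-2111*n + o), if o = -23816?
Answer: -13/307497 ≈ -4.2277e-5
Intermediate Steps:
n = -1/13 ≈ -0.076923
1/(-2111*n + o) = 1/(-2111*(-1/13) - 23816) = 1/(2111/13 - 23816) = 1/(-307497/13) = -13/307497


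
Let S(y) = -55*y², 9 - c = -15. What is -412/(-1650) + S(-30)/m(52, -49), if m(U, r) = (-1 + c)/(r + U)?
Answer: -122507762/18975 ≈ -6456.3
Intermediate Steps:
c = 24 (c = 9 - 1*(-15) = 9 + 15 = 24)
m(U, r) = 23/(U + r) (m(U, r) = (-1 + 24)/(r + U) = 23/(U + r))
-412/(-1650) + S(-30)/m(52, -49) = -412/(-1650) + (-55*(-30)²)/((23/(52 - 49))) = -412*(-1/1650) + (-55*900)/((23/3)) = 206/825 - 49500/(23*(⅓)) = 206/825 - 49500/23/3 = 206/825 - 49500*3/23 = 206/825 - 148500/23 = -122507762/18975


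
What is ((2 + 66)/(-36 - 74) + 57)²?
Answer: 9616201/3025 ≈ 3178.9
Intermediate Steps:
((2 + 66)/(-36 - 74) + 57)² = (68/(-110) + 57)² = (68*(-1/110) + 57)² = (-34/55 + 57)² = (3101/55)² = 9616201/3025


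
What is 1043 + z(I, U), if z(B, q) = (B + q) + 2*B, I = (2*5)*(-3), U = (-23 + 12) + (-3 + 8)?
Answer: 947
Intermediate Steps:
U = -6 (U = -11 + 5 = -6)
I = -30 (I = 10*(-3) = -30)
z(B, q) = q + 3*B
1043 + z(I, U) = 1043 + (-6 + 3*(-30)) = 1043 + (-6 - 90) = 1043 - 96 = 947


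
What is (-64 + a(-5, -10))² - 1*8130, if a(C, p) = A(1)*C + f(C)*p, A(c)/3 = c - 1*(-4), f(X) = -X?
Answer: 27591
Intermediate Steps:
A(c) = 12 + 3*c (A(c) = 3*(c - 1*(-4)) = 3*(c + 4) = 3*(4 + c) = 12 + 3*c)
a(C, p) = 15*C - C*p (a(C, p) = (12 + 3*1)*C + (-C)*p = (12 + 3)*C - C*p = 15*C - C*p)
(-64 + a(-5, -10))² - 1*8130 = (-64 - 5*(15 - 1*(-10)))² - 1*8130 = (-64 - 5*(15 + 10))² - 8130 = (-64 - 5*25)² - 8130 = (-64 - 125)² - 8130 = (-189)² - 8130 = 35721 - 8130 = 27591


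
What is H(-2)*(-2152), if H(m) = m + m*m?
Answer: -4304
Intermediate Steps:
H(m) = m + m²
H(-2)*(-2152) = -2*(1 - 2)*(-2152) = -2*(-1)*(-2152) = 2*(-2152) = -4304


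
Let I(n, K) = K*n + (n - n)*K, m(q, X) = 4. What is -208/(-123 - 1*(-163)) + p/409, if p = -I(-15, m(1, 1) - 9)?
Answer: -11009/2045 ≈ -5.3834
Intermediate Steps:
I(n, K) = K*n (I(n, K) = K*n + 0*K = K*n + 0 = K*n)
p = -75 (p = -(4 - 9)*(-15) = -(-5)*(-15) = -1*75 = -75)
-208/(-123 - 1*(-163)) + p/409 = -208/(-123 - 1*(-163)) - 75/409 = -208/(-123 + 163) - 75*1/409 = -208/40 - 75/409 = -208*1/40 - 75/409 = -26/5 - 75/409 = -11009/2045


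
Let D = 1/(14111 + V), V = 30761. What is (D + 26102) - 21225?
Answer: 218840745/44872 ≈ 4877.0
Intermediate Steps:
D = 1/44872 (D = 1/(14111 + 30761) = 1/44872 ≈ 2.2286e-5)
(D + 26102) - 21225 = (1/44872 + 26102) - 21225 = 1171248945/44872 - 21225 = 218840745/44872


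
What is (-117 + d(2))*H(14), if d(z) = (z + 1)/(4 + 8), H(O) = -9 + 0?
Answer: 4203/4 ≈ 1050.8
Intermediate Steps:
H(O) = -9
d(z) = 1/12 + z/12 (d(z) = (1 + z)/12 = (1 + z)*(1/12) = 1/12 + z/12)
(-117 + d(2))*H(14) = (-117 + (1/12 + (1/12)*2))*(-9) = (-117 + (1/12 + ⅙))*(-9) = (-117 + ¼)*(-9) = -467/4*(-9) = 4203/4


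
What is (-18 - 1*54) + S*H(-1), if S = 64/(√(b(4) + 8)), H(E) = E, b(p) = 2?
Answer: -72 - 32*√10/5 ≈ -92.239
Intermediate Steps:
S = 32*√10/5 (S = 64/(√(2 + 8)) = 64/(√10) = 64*(√10/10) = 32*√10/5 ≈ 20.239)
(-18 - 1*54) + S*H(-1) = (-18 - 1*54) + (32*√10/5)*(-1) = (-18 - 54) - 32*√10/5 = -72 - 32*√10/5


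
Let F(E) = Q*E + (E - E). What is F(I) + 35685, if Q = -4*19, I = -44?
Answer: 39029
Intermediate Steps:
Q = -76
F(E) = -76*E (F(E) = -76*E + (E - E) = -76*E + 0 = -76*E)
F(I) + 35685 = -76*(-44) + 35685 = 3344 + 35685 = 39029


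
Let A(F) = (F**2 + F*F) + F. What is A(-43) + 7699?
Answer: 11354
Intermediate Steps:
A(F) = F + 2*F**2 (A(F) = (F**2 + F**2) + F = 2*F**2 + F = F + 2*F**2)
A(-43) + 7699 = -43*(1 + 2*(-43)) + 7699 = -43*(1 - 86) + 7699 = -43*(-85) + 7699 = 3655 + 7699 = 11354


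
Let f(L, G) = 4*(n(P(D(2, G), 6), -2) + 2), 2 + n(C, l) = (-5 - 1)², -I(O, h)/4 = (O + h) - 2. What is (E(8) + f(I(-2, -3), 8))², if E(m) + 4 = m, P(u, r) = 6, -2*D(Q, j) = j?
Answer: 21904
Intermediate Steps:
D(Q, j) = -j/2
E(m) = -4 + m
I(O, h) = 8 - 4*O - 4*h (I(O, h) = -4*((O + h) - 2) = -4*(-2 + O + h) = 8 - 4*O - 4*h)
n(C, l) = 34 (n(C, l) = -2 + (-5 - 1)² = -2 + (-6)² = -2 + 36 = 34)
f(L, G) = 144 (f(L, G) = 4*(34 + 2) = 4*36 = 144)
(E(8) + f(I(-2, -3), 8))² = ((-4 + 8) + 144)² = (4 + 144)² = 148² = 21904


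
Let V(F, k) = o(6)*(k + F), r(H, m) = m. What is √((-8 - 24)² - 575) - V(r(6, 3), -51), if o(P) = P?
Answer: 288 + √449 ≈ 309.19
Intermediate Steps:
V(F, k) = 6*F + 6*k (V(F, k) = 6*(k + F) = 6*(F + k) = 6*F + 6*k)
√((-8 - 24)² - 575) - V(r(6, 3), -51) = √((-8 - 24)² - 575) - (6*3 + 6*(-51)) = √((-32)² - 575) - (18 - 306) = √(1024 - 575) - 1*(-288) = √449 + 288 = 288 + √449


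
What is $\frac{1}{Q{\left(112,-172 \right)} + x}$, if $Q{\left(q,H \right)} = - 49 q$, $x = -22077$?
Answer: $- \frac{1}{27565} \approx -3.6278 \cdot 10^{-5}$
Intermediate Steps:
$\frac{1}{Q{\left(112,-172 \right)} + x} = \frac{1}{\left(-49\right) 112 - 22077} = \frac{1}{-5488 - 22077} = \frac{1}{-27565} = - \frac{1}{27565}$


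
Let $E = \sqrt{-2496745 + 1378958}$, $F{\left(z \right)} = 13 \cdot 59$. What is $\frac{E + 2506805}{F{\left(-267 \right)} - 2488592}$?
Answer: $- \frac{501361}{497565} - \frac{i \sqrt{1117787}}{2487825} \approx -1.0076 - 0.00042497 i$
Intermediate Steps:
$F{\left(z \right)} = 767$
$E = i \sqrt{1117787}$ ($E = \sqrt{-1117787} = i \sqrt{1117787} \approx 1057.3 i$)
$\frac{E + 2506805}{F{\left(-267 \right)} - 2488592} = \frac{i \sqrt{1117787} + 2506805}{767 - 2488592} = \frac{2506805 + i \sqrt{1117787}}{-2487825} = \left(2506805 + i \sqrt{1117787}\right) \left(- \frac{1}{2487825}\right) = - \frac{501361}{497565} - \frac{i \sqrt{1117787}}{2487825}$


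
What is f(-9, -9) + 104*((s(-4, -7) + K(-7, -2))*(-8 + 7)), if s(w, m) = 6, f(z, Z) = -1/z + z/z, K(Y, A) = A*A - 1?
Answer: -8414/9 ≈ -934.89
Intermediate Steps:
K(Y, A) = -1 + A**2 (K(Y, A) = A**2 - 1 = -1 + A**2)
f(z, Z) = 1 - 1/z (f(z, Z) = -1/z + 1 = 1 - 1/z)
f(-9, -9) + 104*((s(-4, -7) + K(-7, -2))*(-8 + 7)) = (-1 - 9)/(-9) + 104*((6 + (-1 + (-2)**2))*(-8 + 7)) = -1/9*(-10) + 104*((6 + (-1 + 4))*(-1)) = 10/9 + 104*((6 + 3)*(-1)) = 10/9 + 104*(9*(-1)) = 10/9 + 104*(-9) = 10/9 - 936 = -8414/9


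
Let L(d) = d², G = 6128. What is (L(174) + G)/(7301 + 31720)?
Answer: 36404/39021 ≈ 0.93293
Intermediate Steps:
(L(174) + G)/(7301 + 31720) = (174² + 6128)/(7301 + 31720) = (30276 + 6128)/39021 = 36404*(1/39021) = 36404/39021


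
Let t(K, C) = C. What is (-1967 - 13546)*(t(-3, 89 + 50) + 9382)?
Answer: -147699273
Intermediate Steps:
(-1967 - 13546)*(t(-3, 89 + 50) + 9382) = (-1967 - 13546)*((89 + 50) + 9382) = -15513*(139 + 9382) = -15513*9521 = -147699273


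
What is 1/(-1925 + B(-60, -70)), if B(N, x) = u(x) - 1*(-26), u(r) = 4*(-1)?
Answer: -1/1903 ≈ -0.00052549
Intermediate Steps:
u(r) = -4
B(N, x) = 22 (B(N, x) = -4 - 1*(-26) = -4 + 26 = 22)
1/(-1925 + B(-60, -70)) = 1/(-1925 + 22) = 1/(-1903) = -1/1903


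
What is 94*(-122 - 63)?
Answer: -17390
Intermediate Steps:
94*(-122 - 63) = 94*(-185) = -17390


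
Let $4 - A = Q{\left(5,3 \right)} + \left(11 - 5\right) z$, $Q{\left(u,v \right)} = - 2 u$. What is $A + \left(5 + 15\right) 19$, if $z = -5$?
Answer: $424$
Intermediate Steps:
$A = 44$ ($A = 4 - \left(\left(-2\right) 5 + \left(11 - 5\right) \left(-5\right)\right) = 4 - \left(-10 + \left(11 - 5\right) \left(-5\right)\right) = 4 - \left(-10 + 6 \left(-5\right)\right) = 4 - \left(-10 - 30\right) = 4 - -40 = 4 + 40 = 44$)
$A + \left(5 + 15\right) 19 = 44 + \left(5 + 15\right) 19 = 44 + 20 \cdot 19 = 44 + 380 = 424$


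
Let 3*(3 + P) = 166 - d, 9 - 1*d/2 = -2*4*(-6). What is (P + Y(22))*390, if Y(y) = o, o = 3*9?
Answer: 41080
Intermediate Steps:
o = 27
d = -78 (d = 18 - 2*(-2*4)*(-6) = 18 - (-16)*(-6) = 18 - 2*48 = 18 - 96 = -78)
Y(y) = 27
P = 235/3 (P = -3 + (166 - 1*(-78))/3 = -3 + (166 + 78)/3 = -3 + (⅓)*244 = -3 + 244/3 = 235/3 ≈ 78.333)
(P + Y(22))*390 = (235/3 + 27)*390 = (316/3)*390 = 41080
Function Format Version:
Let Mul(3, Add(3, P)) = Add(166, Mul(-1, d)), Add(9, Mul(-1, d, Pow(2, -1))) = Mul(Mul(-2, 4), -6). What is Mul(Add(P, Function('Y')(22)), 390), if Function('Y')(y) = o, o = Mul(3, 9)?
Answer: 41080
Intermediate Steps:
o = 27
d = -78 (d = Add(18, Mul(-2, Mul(Mul(-2, 4), -6))) = Add(18, Mul(-2, Mul(-8, -6))) = Add(18, Mul(-2, 48)) = Add(18, -96) = -78)
Function('Y')(y) = 27
P = Rational(235, 3) (P = Add(-3, Mul(Rational(1, 3), Add(166, Mul(-1, -78)))) = Add(-3, Mul(Rational(1, 3), Add(166, 78))) = Add(-3, Mul(Rational(1, 3), 244)) = Add(-3, Rational(244, 3)) = Rational(235, 3) ≈ 78.333)
Mul(Add(P, Function('Y')(22)), 390) = Mul(Add(Rational(235, 3), 27), 390) = Mul(Rational(316, 3), 390) = 41080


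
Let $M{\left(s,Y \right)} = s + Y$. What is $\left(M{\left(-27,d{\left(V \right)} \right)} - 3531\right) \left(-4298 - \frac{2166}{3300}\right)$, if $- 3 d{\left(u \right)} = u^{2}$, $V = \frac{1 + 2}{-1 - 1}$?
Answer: $\frac{6731051067}{440} \approx 1.5298 \cdot 10^{7}$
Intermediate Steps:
$V = - \frac{3}{2}$ ($V = \frac{3}{-2} = 3 \left(- \frac{1}{2}\right) = - \frac{3}{2} \approx -1.5$)
$d{\left(u \right)} = - \frac{u^{2}}{3}$
$M{\left(s,Y \right)} = Y + s$
$\left(M{\left(-27,d{\left(V \right)} \right)} - 3531\right) \left(-4298 - \frac{2166}{3300}\right) = \left(\left(- \frac{\left(- \frac{3}{2}\right)^{2}}{3} - 27\right) - 3531\right) \left(-4298 - \frac{2166}{3300}\right) = \left(\left(\left(- \frac{1}{3}\right) \frac{9}{4} - 27\right) - 3531\right) \left(-4298 - \frac{361}{550}\right) = \left(\left(- \frac{3}{4} - 27\right) - 3531\right) \left(-4298 - \frac{361}{550}\right) = \left(- \frac{111}{4} - 3531\right) \left(- \frac{2364261}{550}\right) = \left(- \frac{14235}{4}\right) \left(- \frac{2364261}{550}\right) = \frac{6731051067}{440}$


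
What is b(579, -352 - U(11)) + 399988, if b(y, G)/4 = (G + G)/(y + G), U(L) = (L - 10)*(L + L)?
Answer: 81994548/205 ≈ 3.9997e+5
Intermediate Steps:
U(L) = 2*L*(-10 + L) (U(L) = (-10 + L)*(2*L) = 2*L*(-10 + L))
b(y, G) = 8*G/(G + y) (b(y, G) = 4*((G + G)/(y + G)) = 4*((2*G)/(G + y)) = 4*(2*G/(G + y)) = 8*G/(G + y))
b(579, -352 - U(11)) + 399988 = 8*(-352 - 2*11*(-10 + 11))/((-352 - 2*11*(-10 + 11)) + 579) + 399988 = 8*(-352 - 2*11)/((-352 - 2*11) + 579) + 399988 = 8*(-352 - 1*22)/((-352 - 1*22) + 579) + 399988 = 8*(-352 - 22)/((-352 - 22) + 579) + 399988 = 8*(-374)/(-374 + 579) + 399988 = 8*(-374)/205 + 399988 = 8*(-374)*(1/205) + 399988 = -2992/205 + 399988 = 81994548/205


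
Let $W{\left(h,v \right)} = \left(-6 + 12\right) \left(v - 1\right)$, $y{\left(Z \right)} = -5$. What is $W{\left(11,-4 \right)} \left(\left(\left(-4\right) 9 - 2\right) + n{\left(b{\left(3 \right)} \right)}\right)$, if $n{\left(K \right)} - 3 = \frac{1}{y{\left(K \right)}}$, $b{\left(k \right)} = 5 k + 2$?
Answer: $1056$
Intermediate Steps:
$b{\left(k \right)} = 2 + 5 k$
$W{\left(h,v \right)} = -6 + 6 v$ ($W{\left(h,v \right)} = 6 \left(-1 + v\right) = -6 + 6 v$)
$n{\left(K \right)} = \frac{14}{5}$ ($n{\left(K \right)} = 3 + \frac{1}{-5} = 3 - \frac{1}{5} = \frac{14}{5}$)
$W{\left(11,-4 \right)} \left(\left(\left(-4\right) 9 - 2\right) + n{\left(b{\left(3 \right)} \right)}\right) = \left(-6 + 6 \left(-4\right)\right) \left(\left(\left(-4\right) 9 - 2\right) + \frac{14}{5}\right) = \left(-6 - 24\right) \left(\left(-36 - 2\right) + \frac{14}{5}\right) = - 30 \left(-38 + \frac{14}{5}\right) = \left(-30\right) \left(- \frac{176}{5}\right) = 1056$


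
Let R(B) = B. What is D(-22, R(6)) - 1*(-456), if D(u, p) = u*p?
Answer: 324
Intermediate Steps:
D(u, p) = p*u
D(-22, R(6)) - 1*(-456) = 6*(-22) - 1*(-456) = -132 + 456 = 324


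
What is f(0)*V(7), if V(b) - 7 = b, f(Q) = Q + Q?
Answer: 0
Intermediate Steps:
f(Q) = 2*Q
V(b) = 7 + b
f(0)*V(7) = (2*0)*(7 + 7) = 0*14 = 0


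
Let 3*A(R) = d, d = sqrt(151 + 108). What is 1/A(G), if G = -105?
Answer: 3*sqrt(259)/259 ≈ 0.18641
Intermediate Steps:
d = sqrt(259) ≈ 16.093
A(R) = sqrt(259)/3
1/A(G) = 1/(sqrt(259)/3) = 3*sqrt(259)/259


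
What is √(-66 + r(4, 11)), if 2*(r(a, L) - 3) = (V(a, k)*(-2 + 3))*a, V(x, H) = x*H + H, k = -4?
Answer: I*√103 ≈ 10.149*I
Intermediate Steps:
V(x, H) = H + H*x (V(x, H) = H*x + H = H + H*x)
r(a, L) = 3 + a*(-4 - 4*a)/2 (r(a, L) = 3 + (((-4*(1 + a))*(-2 + 3))*a)/2 = 3 + (((-4 - 4*a)*1)*a)/2 = 3 + ((-4 - 4*a)*a)/2 = 3 + (a*(-4 - 4*a))/2 = 3 + a*(-4 - 4*a)/2)
√(-66 + r(4, 11)) = √(-66 + (3 - 2*4*(1 + 4))) = √(-66 + (3 - 2*4*5)) = √(-66 + (3 - 40)) = √(-66 - 37) = √(-103) = I*√103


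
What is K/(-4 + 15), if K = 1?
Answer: 1/11 ≈ 0.090909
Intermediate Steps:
K/(-4 + 15) = 1/(-4 + 15) = 1/11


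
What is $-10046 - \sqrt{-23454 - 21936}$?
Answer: $-10046 - i \sqrt{45390} \approx -10046.0 - 213.05 i$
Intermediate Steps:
$-10046 - \sqrt{-23454 - 21936} = -10046 - \sqrt{-45390} = -10046 - i \sqrt{45390}$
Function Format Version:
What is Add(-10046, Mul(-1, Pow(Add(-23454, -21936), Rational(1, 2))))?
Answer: Add(-10046, Mul(-1, I, Pow(45390, Rational(1, 2)))) ≈ Add(-10046., Mul(-213.05, I))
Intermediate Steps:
Add(-10046, Mul(-1, Pow(Add(-23454, -21936), Rational(1, 2)))) = Add(-10046, Mul(-1, Pow(-45390, Rational(1, 2)))) = Add(-10046, Mul(-1, Mul(I, Pow(45390, Rational(1, 2))))) = Add(-10046, Mul(-1, I, Pow(45390, Rational(1, 2))))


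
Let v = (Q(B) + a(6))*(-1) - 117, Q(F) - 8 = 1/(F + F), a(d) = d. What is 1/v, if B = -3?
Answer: -6/785 ≈ -0.0076433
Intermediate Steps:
Q(F) = 8 + 1/(2*F) (Q(F) = 8 + 1/(F + F) = 8 + 1/(2*F))
v = -785/6 (v = ((8 + (1/2)/(-3)) + 6)*(-1) - 117 = ((8 + (1/2)*(-1/3)) + 6)*(-1) - 117 = ((8 - 1/6) + 6)*(-1) - 117 = (47/6 + 6)*(-1) - 117 = (83/6)*(-1) - 117 = -83/6 - 117 = -785/6 ≈ -130.83)
1/v = 1/(-785/6) = -6/785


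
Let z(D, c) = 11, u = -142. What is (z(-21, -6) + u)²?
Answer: 17161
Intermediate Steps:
(z(-21, -6) + u)² = (11 - 142)² = (-131)² = 17161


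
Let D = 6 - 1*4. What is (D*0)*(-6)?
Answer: 0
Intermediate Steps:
D = 2 (D = 6 - 4 = 2)
(D*0)*(-6) = (2*0)*(-6) = 0*(-6) = 0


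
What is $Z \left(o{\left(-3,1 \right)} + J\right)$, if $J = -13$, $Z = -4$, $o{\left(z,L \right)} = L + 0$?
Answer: $48$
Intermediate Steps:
$o{\left(z,L \right)} = L$
$Z \left(o{\left(-3,1 \right)} + J\right) = - 4 \left(1 - 13\right) = \left(-4\right) \left(-12\right) = 48$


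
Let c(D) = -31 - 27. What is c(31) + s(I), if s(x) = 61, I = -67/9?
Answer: 3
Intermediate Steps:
I = -67/9 (I = -67*1/9 = -67/9 ≈ -7.4444)
c(D) = -58
c(31) + s(I) = -58 + 61 = 3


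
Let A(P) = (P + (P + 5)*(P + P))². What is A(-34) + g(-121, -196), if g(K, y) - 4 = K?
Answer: 3755727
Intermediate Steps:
g(K, y) = 4 + K
A(P) = (P + 2*P*(5 + P))² (A(P) = (P + (5 + P)*(2*P))² = (P + 2*P*(5 + P))²)
A(-34) + g(-121, -196) = (-34)²*(11 + 2*(-34))² + (4 - 121) = 1156*(11 - 68)² - 117 = 1156*(-57)² - 117 = 1156*3249 - 117 = 3755844 - 117 = 3755727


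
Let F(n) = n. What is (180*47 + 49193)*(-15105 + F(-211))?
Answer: -883013348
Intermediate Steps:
(180*47 + 49193)*(-15105 + F(-211)) = (180*47 + 49193)*(-15105 - 211) = (8460 + 49193)*(-15316) = 57653*(-15316) = -883013348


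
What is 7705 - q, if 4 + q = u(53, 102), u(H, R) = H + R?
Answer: 7554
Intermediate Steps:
q = 151 (q = -4 + (53 + 102) = -4 + 155 = 151)
7705 - q = 7705 - 1*151 = 7705 - 151 = 7554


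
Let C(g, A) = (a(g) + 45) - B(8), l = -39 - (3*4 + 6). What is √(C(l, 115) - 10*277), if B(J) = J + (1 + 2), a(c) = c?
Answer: 7*I*√57 ≈ 52.849*I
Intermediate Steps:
B(J) = 3 + J (B(J) = J + 3 = 3 + J)
l = -57 (l = -39 - (12 + 6) = -39 - 1*18 = -39 - 18 = -57)
C(g, A) = 34 + g (C(g, A) = (g + 45) - (3 + 8) = (45 + g) - 1*11 = (45 + g) - 11 = 34 + g)
√(C(l, 115) - 10*277) = √((34 - 57) - 10*277) = √(-23 - 2770) = √(-2793) = 7*I*√57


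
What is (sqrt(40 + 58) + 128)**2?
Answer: 16482 + 1792*sqrt(2) ≈ 19016.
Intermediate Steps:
(sqrt(40 + 58) + 128)**2 = (sqrt(98) + 128)**2 = (7*sqrt(2) + 128)**2 = (128 + 7*sqrt(2))**2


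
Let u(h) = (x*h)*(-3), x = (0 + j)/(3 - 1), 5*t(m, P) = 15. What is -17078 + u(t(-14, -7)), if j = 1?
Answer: -34165/2 ≈ -17083.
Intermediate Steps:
t(m, P) = 3 (t(m, P) = (⅕)*15 = 3)
x = ½ (x = (0 + 1)/(3 - 1) = 1/2 = 1*(½) = ½ ≈ 0.50000)
u(h) = -3*h/2 (u(h) = (h/2)*(-3) = -3*h/2)
-17078 + u(t(-14, -7)) = -17078 - 3/2*3 = -17078 - 9/2 = -34165/2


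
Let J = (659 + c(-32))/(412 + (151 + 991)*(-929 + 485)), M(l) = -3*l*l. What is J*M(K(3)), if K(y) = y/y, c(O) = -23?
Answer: 477/126659 ≈ 0.0037660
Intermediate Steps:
K(y) = 1
M(l) = -3*l²
J = -159/126659 (J = (659 - 23)/(412 + (151 + 991)*(-929 + 485)) = 636/(412 + 1142*(-444)) = 636/(412 - 507048) = 636/(-506636) = 636*(-1/506636) = -159/126659 ≈ -0.0012553)
J*M(K(3)) = -(-477)*1²/126659 = -(-477)/126659 = -159/126659*(-3) = 477/126659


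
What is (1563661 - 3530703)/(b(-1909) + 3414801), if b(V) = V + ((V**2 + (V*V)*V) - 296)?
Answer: 983521/3474937776 ≈ 0.00028303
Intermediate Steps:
b(V) = -296 + V + V**2 + V**3 (b(V) = V + ((V**2 + V**2*V) - 296) = V + ((V**2 + V**3) - 296) = V + (-296 + V**2 + V**3) = -296 + V + V**2 + V**3)
(1563661 - 3530703)/(b(-1909) + 3414801) = (1563661 - 3530703)/((-296 - 1909 + (-1909)**2 + (-1909)**3) + 3414801) = -1967042/((-296 - 1909 + 3644281 - 6956932429) + 3414801) = -1967042/(-6953290353 + 3414801) = -1967042/(-6949875552) = -1967042*(-1/6949875552) = 983521/3474937776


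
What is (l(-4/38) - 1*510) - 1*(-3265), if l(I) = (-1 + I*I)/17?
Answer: 994534/361 ≈ 2754.9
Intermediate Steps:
l(I) = -1/17 + I²/17 (l(I) = (-1 + I²)*(1/17) = -1/17 + I²/17)
(l(-4/38) - 1*510) - 1*(-3265) = ((-1/17 + (-4/38)²/17) - 1*510) - 1*(-3265) = ((-1/17 + (-4*1/38)²/17) - 510) + 3265 = ((-1/17 + (-2/19)²/17) - 510) + 3265 = ((-1/17 + (1/17)*(4/361)) - 510) + 3265 = ((-1/17 + 4/6137) - 510) + 3265 = (-21/361 - 510) + 3265 = -184131/361 + 3265 = 994534/361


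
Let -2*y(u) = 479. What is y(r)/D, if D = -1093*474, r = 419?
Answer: 479/1036164 ≈ 0.00046228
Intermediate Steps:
y(u) = -479/2 (y(u) = -½*479 = -479/2)
D = -518082
y(r)/D = -479/2/(-518082) = -479/2*(-1/518082) = 479/1036164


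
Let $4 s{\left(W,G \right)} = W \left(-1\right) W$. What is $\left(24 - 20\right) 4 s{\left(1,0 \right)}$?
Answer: $-4$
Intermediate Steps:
$s{\left(W,G \right)} = - \frac{W^{2}}{4}$ ($s{\left(W,G \right)} = \frac{W \left(-1\right) W}{4} = \frac{- W W}{4} = \frac{\left(-1\right) W^{2}}{4} = - \frac{W^{2}}{4}$)
$\left(24 - 20\right) 4 s{\left(1,0 \right)} = \left(24 - 20\right) 4 \left(- \frac{1^{2}}{4}\right) = 4 \cdot 4 \left(\left(- \frac{1}{4}\right) 1\right) = 4 \cdot 4 \left(- \frac{1}{4}\right) = 4 \left(-1\right) = -4$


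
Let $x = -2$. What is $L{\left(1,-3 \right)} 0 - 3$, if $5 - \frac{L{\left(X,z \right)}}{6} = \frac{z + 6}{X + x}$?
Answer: $-3$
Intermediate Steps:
$L{\left(X,z \right)} = 30 - \frac{6 \left(6 + z\right)}{-2 + X}$ ($L{\left(X,z \right)} = 30 - 6 \frac{z + 6}{X - 2} = 30 - 6 \frac{6 + z}{-2 + X} = 30 - \frac{6 \left(6 + z\right)}{-2 + X}$)
$L{\left(1,-3 \right)} 0 - 3 = \frac{6 \left(-16 - -3 + 5 \cdot 1\right)}{-2 + 1} \cdot 0 - 3 = \frac{6 \left(-16 + 3 + 5\right)}{-1} \cdot 0 - 3 = 6 \left(-1\right) \left(-8\right) 0 - 3 = 48 \cdot 0 - 3 = 0 - 3 = -3$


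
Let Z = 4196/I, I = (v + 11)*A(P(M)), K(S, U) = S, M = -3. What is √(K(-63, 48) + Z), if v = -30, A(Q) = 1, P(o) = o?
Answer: I*√102467/19 ≈ 16.848*I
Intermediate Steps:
I = -19 (I = (-30 + 11)*1 = -19*1 = -19)
Z = -4196/19 (Z = 4196/(-19) = 4196*(-1/19) = -4196/19 ≈ -220.84)
√(K(-63, 48) + Z) = √(-63 - 4196/19) = √(-5393/19) = I*√102467/19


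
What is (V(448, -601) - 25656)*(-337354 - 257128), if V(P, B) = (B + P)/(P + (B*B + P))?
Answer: 613634940820930/40233 ≈ 1.5252e+10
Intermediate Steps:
V(P, B) = (B + P)/(B² + 2*P) (V(P, B) = (B + P)/(P + (B² + P)) = (B + P)/(P + (P + B²)) = (B + P)/(B² + 2*P))
(V(448, -601) - 25656)*(-337354 - 257128) = ((-601 + 448)/((-601)² + 2*448) - 25656)*(-337354 - 257128) = (-153/(361201 + 896) - 25656)*(-594482) = (-153/362097 - 25656)*(-594482) = ((1/362097)*(-153) - 25656)*(-594482) = (-17/40233 - 25656)*(-594482) = -1032217865/40233*(-594482) = 613634940820930/40233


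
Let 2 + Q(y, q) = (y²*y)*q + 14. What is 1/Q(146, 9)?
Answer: 1/28009236 ≈ 3.5702e-8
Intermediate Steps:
Q(y, q) = 12 + q*y³ (Q(y, q) = -2 + ((y²*y)*q + 14) = -2 + (y³*q + 14) = -2 + (q*y³ + 14) = -2 + (14 + q*y³) = 12 + q*y³)
1/Q(146, 9) = 1/(12 + 9*146³) = 1/(12 + 9*3112136) = 1/(12 + 28009224) = 1/28009236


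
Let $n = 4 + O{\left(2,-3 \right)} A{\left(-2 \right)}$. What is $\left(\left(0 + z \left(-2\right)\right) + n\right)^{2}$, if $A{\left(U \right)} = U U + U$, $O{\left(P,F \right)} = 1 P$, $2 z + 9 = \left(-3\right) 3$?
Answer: $676$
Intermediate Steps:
$z = -9$ ($z = - \frac{9}{2} + \frac{\left(-3\right) 3}{2} = - \frac{9}{2} + \frac{1}{2} \left(-9\right) = - \frac{9}{2} - \frac{9}{2} = -9$)
$O{\left(P,F \right)} = P$
$A{\left(U \right)} = U + U^{2}$ ($A{\left(U \right)} = U^{2} + U = U + U^{2}$)
$n = 8$ ($n = 4 + 2 \left(- 2 \left(1 - 2\right)\right) = 4 + 2 \left(\left(-2\right) \left(-1\right)\right) = 4 + 2 \cdot 2 = 4 + 4 = 8$)
$\left(\left(0 + z \left(-2\right)\right) + n\right)^{2} = \left(\left(0 - -18\right) + 8\right)^{2} = \left(\left(0 + 18\right) + 8\right)^{2} = \left(18 + 8\right)^{2} = 26^{2} = 676$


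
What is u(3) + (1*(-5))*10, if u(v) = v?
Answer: -47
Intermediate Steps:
u(3) + (1*(-5))*10 = 3 + (1*(-5))*10 = 3 - 5*10 = 3 - 50 = -47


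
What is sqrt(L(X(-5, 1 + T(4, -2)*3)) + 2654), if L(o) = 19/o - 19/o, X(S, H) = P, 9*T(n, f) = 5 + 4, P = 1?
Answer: sqrt(2654) ≈ 51.517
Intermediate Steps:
T(n, f) = 1 (T(n, f) = (5 + 4)/9 = (1/9)*9 = 1)
X(S, H) = 1
L(o) = 0
sqrt(L(X(-5, 1 + T(4, -2)*3)) + 2654) = sqrt(0 + 2654) = sqrt(2654)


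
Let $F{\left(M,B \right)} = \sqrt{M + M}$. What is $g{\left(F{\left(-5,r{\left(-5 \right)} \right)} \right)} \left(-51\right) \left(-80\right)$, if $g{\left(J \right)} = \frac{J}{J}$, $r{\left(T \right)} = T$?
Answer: $4080$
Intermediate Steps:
$F{\left(M,B \right)} = \sqrt{2} \sqrt{M}$ ($F{\left(M,B \right)} = \sqrt{2 M} = \sqrt{2} \sqrt{M}$)
$g{\left(J \right)} = 1$
$g{\left(F{\left(-5,r{\left(-5 \right)} \right)} \right)} \left(-51\right) \left(-80\right) = 1 \left(-51\right) \left(-80\right) = \left(-51\right) \left(-80\right) = 4080$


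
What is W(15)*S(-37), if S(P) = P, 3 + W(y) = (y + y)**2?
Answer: -33189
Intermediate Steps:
W(y) = -3 + 4*y**2 (W(y) = -3 + (y + y)**2 = -3 + (2*y)**2 = -3 + 4*y**2)
W(15)*S(-37) = (-3 + 4*15**2)*(-37) = (-3 + 4*225)*(-37) = (-3 + 900)*(-37) = 897*(-37) = -33189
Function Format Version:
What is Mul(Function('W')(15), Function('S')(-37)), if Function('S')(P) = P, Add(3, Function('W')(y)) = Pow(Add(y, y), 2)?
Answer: -33189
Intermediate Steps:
Function('W')(y) = Add(-3, Mul(4, Pow(y, 2))) (Function('W')(y) = Add(-3, Pow(Add(y, y), 2)) = Add(-3, Pow(Mul(2, y), 2)) = Add(-3, Mul(4, Pow(y, 2))))
Mul(Function('W')(15), Function('S')(-37)) = Mul(Add(-3, Mul(4, Pow(15, 2))), -37) = Mul(Add(-3, Mul(4, 225)), -37) = Mul(Add(-3, 900), -37) = Mul(897, -37) = -33189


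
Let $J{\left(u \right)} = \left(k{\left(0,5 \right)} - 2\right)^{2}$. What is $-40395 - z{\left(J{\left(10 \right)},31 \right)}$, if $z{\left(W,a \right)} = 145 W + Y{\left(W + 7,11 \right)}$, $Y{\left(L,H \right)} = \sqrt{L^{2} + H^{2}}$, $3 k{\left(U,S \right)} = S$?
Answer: $- \frac{363700}{9} - \frac{\sqrt{13897}}{9} \approx -40424.0$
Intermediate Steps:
$k{\left(U,S \right)} = \frac{S}{3}$
$J{\left(u \right)} = \frac{1}{9}$ ($J{\left(u \right)} = \left(\frac{1}{3} \cdot 5 - 2\right)^{2} = \left(\frac{5}{3} - 2\right)^{2} = \left(- \frac{1}{3}\right)^{2} = \frac{1}{9}$)
$Y{\left(L,H \right)} = \sqrt{H^{2} + L^{2}}$
$z{\left(W,a \right)} = \sqrt{121 + \left(7 + W\right)^{2}} + 145 W$ ($z{\left(W,a \right)} = 145 W + \sqrt{11^{2} + \left(W + 7\right)^{2}} = 145 W + \sqrt{121 + \left(7 + W\right)^{2}} = \sqrt{121 + \left(7 + W\right)^{2}} + 145 W$)
$-40395 - z{\left(J{\left(10 \right)},31 \right)} = -40395 - \left(\sqrt{121 + \left(7 + \frac{1}{9}\right)^{2}} + 145 \cdot \frac{1}{9}\right) = -40395 - \left(\sqrt{121 + \left(\frac{64}{9}\right)^{2}} + \frac{145}{9}\right) = -40395 - \left(\sqrt{121 + \frac{4096}{81}} + \frac{145}{9}\right) = -40395 - \left(\sqrt{\frac{13897}{81}} + \frac{145}{9}\right) = -40395 - \left(\frac{\sqrt{13897}}{9} + \frac{145}{9}\right) = -40395 - \left(\frac{145}{9} + \frac{\sqrt{13897}}{9}\right) = - \frac{363700}{9} - \frac{\sqrt{13897}}{9}$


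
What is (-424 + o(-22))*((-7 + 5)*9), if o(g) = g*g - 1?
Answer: -1062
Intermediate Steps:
o(g) = -1 + g² (o(g) = g² - 1 = -1 + g²)
(-424 + o(-22))*((-7 + 5)*9) = (-424 + (-1 + (-22)²))*((-7 + 5)*9) = (-424 + (-1 + 484))*(-2*9) = (-424 + 483)*(-18) = 59*(-18) = -1062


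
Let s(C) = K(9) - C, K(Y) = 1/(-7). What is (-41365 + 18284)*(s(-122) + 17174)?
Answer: -2794439751/7 ≈ -3.9921e+8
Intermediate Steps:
K(Y) = -1/7
s(C) = -1/7 - C
(-41365 + 18284)*(s(-122) + 17174) = (-41365 + 18284)*((-1/7 - 1*(-122)) + 17174) = -23081*((-1/7 + 122) + 17174) = -23081*(853/7 + 17174) = -23081*121071/7 = -2794439751/7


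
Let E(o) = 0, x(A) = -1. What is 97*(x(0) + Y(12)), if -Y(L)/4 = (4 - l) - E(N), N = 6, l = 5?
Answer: 291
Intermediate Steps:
Y(L) = 4 (Y(L) = -4*((4 - 1*5) - 1*0) = -4*((4 - 5) + 0) = -4*(-1 + 0) = -4*(-1) = 4)
97*(x(0) + Y(12)) = 97*(-1 + 4) = 97*3 = 291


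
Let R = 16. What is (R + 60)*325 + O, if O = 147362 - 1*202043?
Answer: -29981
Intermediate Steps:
O = -54681 (O = 147362 - 202043 = -54681)
(R + 60)*325 + O = (16 + 60)*325 - 54681 = 76*325 - 54681 = 24700 - 54681 = -29981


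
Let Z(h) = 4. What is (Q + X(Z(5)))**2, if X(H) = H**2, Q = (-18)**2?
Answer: 115600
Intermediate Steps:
Q = 324
(Q + X(Z(5)))**2 = (324 + 4**2)**2 = (324 + 16)**2 = 340**2 = 115600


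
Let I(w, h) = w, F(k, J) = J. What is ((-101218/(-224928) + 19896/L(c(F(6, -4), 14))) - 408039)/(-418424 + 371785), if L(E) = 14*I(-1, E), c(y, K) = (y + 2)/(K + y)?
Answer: 322346324281/36716459472 ≈ 8.7793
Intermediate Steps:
c(y, K) = (2 + y)/(K + y)
L(E) = -14 (L(E) = 14*(-1) = -14)
((-101218/(-224928) + 19896/L(c(F(6, -4), 14))) - 408039)/(-418424 + 371785) = ((-101218/(-224928) + 19896/(-14)) - 408039)/(-418424 + 371785) = ((-101218*(-1/224928) + 19896*(-1/14)) - 408039)/(-46639) = ((50609/112464 - 9948/7) - 408039)*(-1/46639) = (-1118437609/787248 - 408039)*(-1/46639) = -322346324281/787248*(-1/46639) = 322346324281/36716459472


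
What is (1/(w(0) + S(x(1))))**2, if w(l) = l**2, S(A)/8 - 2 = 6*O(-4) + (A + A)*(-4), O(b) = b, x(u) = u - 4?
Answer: 1/256 ≈ 0.0039063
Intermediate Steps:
x(u) = -4 + u
S(A) = -176 - 64*A (S(A) = 16 + 8*(6*(-4) + (A + A)*(-4)) = 16 + 8*(-24 + (2*A)*(-4)) = 16 + 8*(-24 - 8*A) = 16 + (-192 - 64*A) = -176 - 64*A)
(1/(w(0) + S(x(1))))**2 = (1/(0**2 + (-176 - 64*(-4 + 1))))**2 = (1/(0 + (-176 - 64*(-3))))**2 = (1/(0 + (-176 + 192)))**2 = (1/(0 + 16))**2 = (1/16)**2 = 1/256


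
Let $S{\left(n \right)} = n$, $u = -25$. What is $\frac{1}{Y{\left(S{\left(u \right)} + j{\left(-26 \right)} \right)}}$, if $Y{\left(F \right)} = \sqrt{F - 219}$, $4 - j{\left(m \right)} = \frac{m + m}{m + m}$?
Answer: $- \frac{i \sqrt{241}}{241} \approx - 0.064416 i$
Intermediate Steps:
$j{\left(m \right)} = 3$ ($j{\left(m \right)} = 4 - \frac{m + m}{m + m} = 4 - \frac{2 m}{2 m} = 4 - 2 m \frac{1}{2 m} = 4 - 1 = 3$)
$Y{\left(F \right)} = \sqrt{-219 + F}$
$\frac{1}{Y{\left(S{\left(u \right)} + j{\left(-26 \right)} \right)}} = \frac{1}{\sqrt{-219 + \left(-25 + 3\right)}} = \frac{1}{\sqrt{-219 - 22}} = \frac{1}{\sqrt{-241}} = \frac{1}{i \sqrt{241}} = - \frac{i \sqrt{241}}{241}$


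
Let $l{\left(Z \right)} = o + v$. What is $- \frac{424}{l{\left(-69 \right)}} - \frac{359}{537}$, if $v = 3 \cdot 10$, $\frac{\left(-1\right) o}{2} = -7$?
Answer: $- \frac{60871}{5907} \approx -10.305$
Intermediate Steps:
$o = 14$ ($o = \left(-2\right) \left(-7\right) = 14$)
$v = 30$
$l{\left(Z \right)} = 44$ ($l{\left(Z \right)} = 14 + 30 = 44$)
$- \frac{424}{l{\left(-69 \right)}} - \frac{359}{537} = - \frac{424}{44} - \frac{359}{537} = \left(-424\right) \frac{1}{44} - \frac{359}{537} = - \frac{106}{11} - \frac{359}{537} = - \frac{60871}{5907}$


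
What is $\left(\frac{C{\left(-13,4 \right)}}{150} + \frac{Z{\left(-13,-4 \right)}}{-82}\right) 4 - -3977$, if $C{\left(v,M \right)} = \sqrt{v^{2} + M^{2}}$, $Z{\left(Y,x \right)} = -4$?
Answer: $\frac{163065}{41} + \frac{2 \sqrt{185}}{75} \approx 3977.6$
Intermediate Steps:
$C{\left(v,M \right)} = \sqrt{M^{2} + v^{2}}$
$\left(\frac{C{\left(-13,4 \right)}}{150} + \frac{Z{\left(-13,-4 \right)}}{-82}\right) 4 - -3977 = \left(\frac{\sqrt{4^{2} + \left(-13\right)^{2}}}{150} - \frac{4}{-82}\right) 4 - -3977 = \left(\sqrt{16 + 169} \cdot \frac{1}{150} - - \frac{2}{41}\right) 4 + 3977 = \left(\sqrt{185} \cdot \frac{1}{150} + \frac{2}{41}\right) 4 + 3977 = \left(\frac{\sqrt{185}}{150} + \frac{2}{41}\right) 4 + 3977 = \left(\frac{2}{41} + \frac{\sqrt{185}}{150}\right) 4 + 3977 = \left(\frac{8}{41} + \frac{2 \sqrt{185}}{75}\right) + 3977 = \frac{163065}{41} + \frac{2 \sqrt{185}}{75}$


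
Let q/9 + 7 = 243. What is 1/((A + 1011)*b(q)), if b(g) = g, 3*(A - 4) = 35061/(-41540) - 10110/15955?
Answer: 1068985/2303463627423 ≈ 4.6408e-7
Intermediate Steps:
q = 2124 (q = -63 + 9*243 = -63 + 2187 = 2124)
A = 14997593/4275940 (A = 4 + (35061/(-41540) - 10110/15955)/3 = 4 + (35061*(-1/41540) - 10110*1/15955)/3 = 4 + (-1131/1340 - 2022/3191)/3 = 4 + (⅓)*(-6318501/4275940) = 4 - 2106167/4275940 = 14997593/4275940 ≈ 3.5074)
1/((A + 1011)*b(q)) = 1/((14997593/4275940 + 1011)*2124) = (1/2124)/(4337972933/4275940) = (4275940/4337972933)*(1/2124) = 1068985/2303463627423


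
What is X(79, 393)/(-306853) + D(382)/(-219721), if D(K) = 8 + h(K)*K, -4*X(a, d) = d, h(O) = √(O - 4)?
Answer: 76531057/269688192052 - 1146*√42/219721 ≈ -0.033518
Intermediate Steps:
h(O) = √(-4 + O)
X(a, d) = -d/4
D(K) = 8 + K*√(-4 + K) (D(K) = 8 + √(-4 + K)*K = 8 + K*√(-4 + K))
X(79, 393)/(-306853) + D(382)/(-219721) = -¼*393/(-306853) + (8 + 382*√(-4 + 382))/(-219721) = -393/4*(-1/306853) + (8 + 382*√378)*(-1/219721) = 393/1227412 + (8 + 382*(3*√42))*(-1/219721) = 393/1227412 + (8 + 1146*√42)*(-1/219721) = 393/1227412 + (-8/219721 - 1146*√42/219721) = 76531057/269688192052 - 1146*√42/219721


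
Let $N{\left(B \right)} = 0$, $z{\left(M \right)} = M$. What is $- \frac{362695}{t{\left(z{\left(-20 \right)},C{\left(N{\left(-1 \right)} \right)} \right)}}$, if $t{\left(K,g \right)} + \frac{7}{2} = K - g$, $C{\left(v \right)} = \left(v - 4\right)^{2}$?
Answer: $\frac{725390}{79} \approx 9182.2$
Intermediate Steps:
$C{\left(v \right)} = \left(-4 + v\right)^{2}$
$t{\left(K,g \right)} = - \frac{7}{2} + K - g$ ($t{\left(K,g \right)} = - \frac{7}{2} + \left(K - g\right) = - \frac{7}{2} + K - g$)
$- \frac{362695}{t{\left(z{\left(-20 \right)},C{\left(N{\left(-1 \right)} \right)} \right)}} = - \frac{362695}{- \frac{7}{2} - 20 - \left(-4 + 0\right)^{2}} = - \frac{362695}{- \frac{7}{2} - 20 - \left(-4\right)^{2}} = - \frac{362695}{- \frac{7}{2} - 20 - 16} = - \frac{362695}{- \frac{79}{2}} = \left(-362695\right) \left(- \frac{2}{79}\right) = \frac{725390}{79}$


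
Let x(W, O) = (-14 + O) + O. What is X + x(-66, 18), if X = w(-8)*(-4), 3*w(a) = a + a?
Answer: 130/3 ≈ 43.333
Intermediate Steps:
w(a) = 2*a/3 (w(a) = (a + a)/3 = (2*a)/3 = 2*a/3)
x(W, O) = -14 + 2*O
X = 64/3 (X = ((2/3)*(-8))*(-4) = -16/3*(-4) = 64/3 ≈ 21.333)
X + x(-66, 18) = 64/3 + (-14 + 2*18) = 64/3 + (-14 + 36) = 64/3 + 22 = 130/3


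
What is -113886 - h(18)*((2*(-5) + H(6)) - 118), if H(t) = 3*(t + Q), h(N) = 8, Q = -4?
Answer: -112910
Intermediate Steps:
H(t) = -12 + 3*t (H(t) = 3*(t - 4) = 3*(-4 + t) = -12 + 3*t)
-113886 - h(18)*((2*(-5) + H(6)) - 118) = -113886 - 8*((2*(-5) + (-12 + 3*6)) - 118) = -113886 - 8*((-10 + (-12 + 18)) - 118) = -113886 - 8*((-10 + 6) - 118) = -113886 - 8*(-4 - 118) = -113886 - 8*(-122) = -113886 - 1*(-976) = -113886 + 976 = -112910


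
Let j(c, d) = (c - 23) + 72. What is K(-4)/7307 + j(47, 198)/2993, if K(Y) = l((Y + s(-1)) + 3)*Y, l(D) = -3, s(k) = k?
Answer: 737388/21869851 ≈ 0.033717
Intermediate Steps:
j(c, d) = 49 + c (j(c, d) = (-23 + c) + 72 = 49 + c)
K(Y) = -3*Y
K(-4)/7307 + j(47, 198)/2993 = -3*(-4)/7307 + (49 + 47)/2993 = 12*(1/7307) + 96*(1/2993) = 12/7307 + 96/2993 = 737388/21869851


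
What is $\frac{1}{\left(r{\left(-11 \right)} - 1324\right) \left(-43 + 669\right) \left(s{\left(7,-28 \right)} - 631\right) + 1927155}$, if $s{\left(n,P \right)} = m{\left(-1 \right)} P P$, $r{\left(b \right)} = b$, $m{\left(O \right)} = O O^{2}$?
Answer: $\frac{1}{1184456805} \approx 8.4427 \cdot 10^{-10}$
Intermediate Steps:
$m{\left(O \right)} = O^{3}$
$s{\left(n,P \right)} = - P^{2}$ ($s{\left(n,P \right)} = \left(-1\right)^{3} P P = - P P = - P^{2}$)
$\frac{1}{\left(r{\left(-11 \right)} - 1324\right) \left(-43 + 669\right) \left(s{\left(7,-28 \right)} - 631\right) + 1927155} = \frac{1}{\left(-11 - 1324\right) \left(-43 + 669\right) \left(- \left(-28\right)^{2} - 631\right) + 1927155} = \frac{1}{- 1335 \cdot 626 \left(\left(-1\right) 784 - 631\right) + 1927155} = \frac{1}{- 1335 \cdot 626 \left(-784 - 631\right) + 1927155} = \frac{1}{- 1335 \cdot 626 \left(-1415\right) + 1927155} = \frac{1}{\left(-1335\right) \left(-885790\right) + 1927155} = \frac{1}{1182529650 + 1927155} = \frac{1}{1184456805}$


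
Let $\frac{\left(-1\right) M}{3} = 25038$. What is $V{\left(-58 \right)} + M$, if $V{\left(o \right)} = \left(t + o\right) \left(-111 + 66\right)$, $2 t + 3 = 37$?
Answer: $-73269$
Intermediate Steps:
$M = -75114$ ($M = \left(-3\right) 25038 = -75114$)
$t = 17$ ($t = - \frac{3}{2} + \frac{1}{2} \cdot 37 = - \frac{3}{2} + \frac{37}{2} = 17$)
$V{\left(o \right)} = -765 - 45 o$ ($V{\left(o \right)} = \left(17 + o\right) \left(-111 + 66\right) = \left(17 + o\right) \left(-45\right) = -765 - 45 o$)
$V{\left(-58 \right)} + M = \left(-765 - -2610\right) - 75114 = \left(-765 + 2610\right) - 75114 = 1845 - 75114 = -73269$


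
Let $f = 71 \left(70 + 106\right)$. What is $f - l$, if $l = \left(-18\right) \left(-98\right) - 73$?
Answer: $10805$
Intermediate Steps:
$l = 1691$ ($l = 1764 - 73 = 1691$)
$f = 12496$ ($f = 71 \cdot 176 = 12496$)
$f - l = 12496 - 1691 = 10805$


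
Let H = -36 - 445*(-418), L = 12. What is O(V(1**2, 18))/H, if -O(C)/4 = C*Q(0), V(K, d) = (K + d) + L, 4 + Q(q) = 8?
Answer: -248/92987 ≈ -0.0026670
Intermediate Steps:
Q(q) = 4 (Q(q) = -4 + 8 = 4)
V(K, d) = 12 + K + d (V(K, d) = (K + d) + 12 = 12 + K + d)
O(C) = -16*C (O(C) = -4*C*4 = -16*C)
H = 185974 (H = -36 + 186010 = 185974)
O(V(1**2, 18))/H = -16*(12 + 1**2 + 18)/185974 = -16*(12 + 1 + 18)*(1/185974) = -16*31*(1/185974) = -496*1/185974 = -248/92987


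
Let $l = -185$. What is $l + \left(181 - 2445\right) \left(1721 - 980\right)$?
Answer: $-1677809$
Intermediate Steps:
$l + \left(181 - 2445\right) \left(1721 - 980\right) = -185 + \left(181 - 2445\right) \left(1721 - 980\right) = -185 - 1677624 = -1677809$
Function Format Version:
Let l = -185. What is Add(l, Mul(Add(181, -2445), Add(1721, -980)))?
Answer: -1677809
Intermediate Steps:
Add(l, Mul(Add(181, -2445), Add(1721, -980))) = Add(-185, Mul(Add(181, -2445), Add(1721, -980))) = Add(-185, Mul(-2264, 741)) = Add(-185, -1677624) = -1677809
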